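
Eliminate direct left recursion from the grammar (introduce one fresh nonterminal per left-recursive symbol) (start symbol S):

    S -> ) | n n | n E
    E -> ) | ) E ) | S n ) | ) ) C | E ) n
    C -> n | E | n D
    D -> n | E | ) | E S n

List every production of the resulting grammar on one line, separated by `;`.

S -> ) | n n | n E; E -> ) E' | ) E ) E' | S n ) E' | ) ) C E'; C -> n | E | n D; D -> n | E | ) | E S n; E' -> ) n E' | ε

Directly left-recursive nonterminal: E.
For E: α = {) n}, β = {), ) E ), S n ), ) ) C}. Rewrite as E → β E' and E' → α E' | ε.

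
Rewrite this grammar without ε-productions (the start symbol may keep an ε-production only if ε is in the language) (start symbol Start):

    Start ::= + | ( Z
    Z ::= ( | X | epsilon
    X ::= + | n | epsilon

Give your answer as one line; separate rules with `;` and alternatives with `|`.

The nullable symbols are {X, Z}.
ε ∉ L(G), so no ε-production is kept.
Add the nullable-subset variants: Start → ( Z gives ( Z | (.

Start ::= + | ( Z | (; Z ::= ( | X; X ::= + | n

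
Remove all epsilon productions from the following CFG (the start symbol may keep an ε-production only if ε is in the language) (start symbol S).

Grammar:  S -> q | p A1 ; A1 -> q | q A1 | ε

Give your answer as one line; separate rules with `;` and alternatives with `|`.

The nullable symbols are {A1}.
ε ∉ L(G), so no ε-production is kept.
Expand every rule over subsets of its nullable positions: S → p A1 gives p A1 | p.

S -> q | p A1 | p; A1 -> q | q A1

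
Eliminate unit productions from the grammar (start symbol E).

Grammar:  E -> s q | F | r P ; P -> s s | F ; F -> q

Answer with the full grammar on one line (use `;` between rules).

E -> s q | r P | q; P -> q | s s; F -> q

Unit pairs: E ⇒* {F}; P ⇒* {F}.
Replace each nonterminal's rules with the union of the non-unit rules of every nonterminal it unit-derives.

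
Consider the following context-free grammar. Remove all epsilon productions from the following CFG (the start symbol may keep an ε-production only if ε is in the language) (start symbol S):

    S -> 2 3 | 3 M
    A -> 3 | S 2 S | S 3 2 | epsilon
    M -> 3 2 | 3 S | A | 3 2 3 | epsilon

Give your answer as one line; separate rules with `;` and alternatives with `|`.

S -> 2 3 | 3 M | 3; A -> 3 | S 2 S | S 3 2; M -> 3 2 | 3 S | A | 3 2 3

The nullable symbols are {A, M}.
ε ∉ L(G), so no ε-production is kept.
Expand every rule over subsets of its nullable positions: S → 3 M gives 3 M | 3.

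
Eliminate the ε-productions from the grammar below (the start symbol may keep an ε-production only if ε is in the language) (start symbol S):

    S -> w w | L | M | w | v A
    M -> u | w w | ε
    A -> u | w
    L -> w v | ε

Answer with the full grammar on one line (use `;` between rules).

Nullable nonterminals: {L, M, S}.
ε ∈ L(G) since S is nullable, so keep S → ε.

S -> w w | L | M | w | v A | ε; M -> u | w w; A -> u | w; L -> w v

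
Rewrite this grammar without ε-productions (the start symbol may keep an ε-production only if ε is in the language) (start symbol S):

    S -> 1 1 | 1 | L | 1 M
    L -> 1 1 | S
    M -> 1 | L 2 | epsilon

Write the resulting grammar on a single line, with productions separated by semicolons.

S -> 1 1 | 1 | L | 1 M; L -> 1 1 | S; M -> 1 | L 2

The nullable symbols are {M}.
ε ∉ L(G), so no ε-production is kept.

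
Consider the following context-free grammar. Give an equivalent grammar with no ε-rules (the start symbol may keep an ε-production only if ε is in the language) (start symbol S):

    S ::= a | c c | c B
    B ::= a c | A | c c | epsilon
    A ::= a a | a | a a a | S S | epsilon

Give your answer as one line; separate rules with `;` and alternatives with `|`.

Nullable nonterminals: {A, B}.
ε ∉ L(G), so no ε-production is kept.
Add the nullable-subset variants: S → c B gives c B | c.

S ::= a | c c | c B | c; B ::= a c | A | c c; A ::= a a | a | a a a | S S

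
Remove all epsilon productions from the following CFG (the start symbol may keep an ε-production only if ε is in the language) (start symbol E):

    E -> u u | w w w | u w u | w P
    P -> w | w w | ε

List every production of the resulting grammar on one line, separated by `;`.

E -> u u | w w w | u w u | w P | w; P -> w | w w

Nullable set = {P}.
ε ∉ L(G), so no ε-production is kept.
Expand every rule over subsets of its nullable positions: E → w P gives w P | w.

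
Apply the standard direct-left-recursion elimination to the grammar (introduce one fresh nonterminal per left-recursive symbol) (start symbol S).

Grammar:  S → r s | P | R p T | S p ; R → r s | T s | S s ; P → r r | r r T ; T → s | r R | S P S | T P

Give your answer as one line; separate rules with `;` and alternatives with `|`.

S → r s S' | P S' | R p T S'; R → r s | T s | S s; P → r r | r r T; T → s T' | r R T' | S P S T'; S' → p S' | ε; T' → P T' | ε

S, T are directly left-recursive.
For S: α = {p}, β = {r s, P, R p T}. Rewrite as S → β S' and S' → α S' | ε.
For T: α = {P}, β = {s, r R, S P S}. Rewrite as T → β T' and T' → α T' | ε.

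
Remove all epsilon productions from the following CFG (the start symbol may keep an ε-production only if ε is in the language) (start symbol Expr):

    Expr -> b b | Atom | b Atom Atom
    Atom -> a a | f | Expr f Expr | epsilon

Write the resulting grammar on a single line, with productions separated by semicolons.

Nullable nonterminals: {Atom, Expr}.
ε ∈ L(G) since Expr is nullable, so keep Expr → ε.
Expand every rule over subsets of its nullable positions: Expr → b Atom Atom gives b Atom Atom | b Atom | b. Atom → Expr f Expr gives Expr f Expr | Expr f | f Expr.

Expr -> b b | Atom | b Atom Atom | b Atom | b | ε; Atom -> a a | f | Expr f Expr | Expr f | f Expr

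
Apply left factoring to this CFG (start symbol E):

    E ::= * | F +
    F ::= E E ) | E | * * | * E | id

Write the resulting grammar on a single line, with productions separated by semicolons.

F has alternatives sharing prefix 'E': factor to F → E F' with F' → E ) | ε.
F has alternatives sharing prefix '*': factor to F → * F'' with F'' → * | E.

E ::= * | F +; F ::= id | E F' | * F''; F' ::= E ) | ε; F'' ::= * | E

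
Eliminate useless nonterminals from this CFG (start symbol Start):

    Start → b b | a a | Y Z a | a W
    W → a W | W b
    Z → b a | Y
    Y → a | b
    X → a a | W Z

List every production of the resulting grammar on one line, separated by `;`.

Generating nonterminals: {Start, X, Y, Z}.
Reachable from Start after that: {Start, Y, Z}.
Removed useless symbols: {W, X} and every production mentioning them.

Start → b b | a a | Y Z a; Z → b a | Y; Y → a | b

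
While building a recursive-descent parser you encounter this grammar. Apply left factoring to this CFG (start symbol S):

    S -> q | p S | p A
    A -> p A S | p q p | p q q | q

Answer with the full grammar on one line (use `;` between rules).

S -> q | p S'; A -> q | p A'; S' -> S | A; A' -> A S | q A''; A'' -> p | q

S has alternatives sharing prefix 'p': factor to S → p S' with S' → S | A.
A has alternatives sharing prefix 'p': factor to A → p A' with A' → A S | q p | q q.
A' has alternatives sharing prefix 'q': factor to A' → q A'' with A'' → p | q.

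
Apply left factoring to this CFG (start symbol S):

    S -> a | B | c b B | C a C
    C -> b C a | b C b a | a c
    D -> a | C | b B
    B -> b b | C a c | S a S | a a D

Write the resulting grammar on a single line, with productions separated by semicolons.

C has alternatives sharing prefix 'b C': factor to C → b C C' with C' → a | b a.

S -> a | B | c b B | C a C; C -> a c | b C C'; D -> a | C | b B; B -> b b | C a c | S a S | a a D; C' -> a | b a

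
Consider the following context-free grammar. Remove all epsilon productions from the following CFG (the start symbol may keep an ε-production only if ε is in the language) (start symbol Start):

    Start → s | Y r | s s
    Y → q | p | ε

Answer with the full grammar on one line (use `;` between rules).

The nullable symbols are {Y}.
ε ∉ L(G), so no ε-production is kept.
For each production, add variants omitting each subset of nullable occurrences: Start → Y r gives Y r | r.

Start → s | Y r | r | s s; Y → q | p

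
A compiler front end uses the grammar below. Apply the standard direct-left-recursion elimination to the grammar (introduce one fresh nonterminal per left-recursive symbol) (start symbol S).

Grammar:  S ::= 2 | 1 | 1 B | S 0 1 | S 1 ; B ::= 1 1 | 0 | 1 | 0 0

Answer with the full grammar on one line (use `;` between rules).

S ::= 2 S' | 1 S' | 1 B S'; B ::= 1 1 | 0 | 1 | 0 0; S' ::= 0 1 S' | 1 S' | ε

S is directly left-recursive.
For S: α = {0 1, 1}, β = {2, 1, 1 B}. Rewrite as S → β S' and S' → α S' | ε.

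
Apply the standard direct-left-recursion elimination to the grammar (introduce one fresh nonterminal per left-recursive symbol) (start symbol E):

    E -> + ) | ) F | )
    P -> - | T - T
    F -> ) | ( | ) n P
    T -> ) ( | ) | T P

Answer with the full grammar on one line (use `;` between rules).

E -> + ) | ) F | ); P -> - | T - T; F -> ) | ( | ) n P; T -> ) ( T' | ) T'; T' -> P T' | epsilon

T is directly left-recursive.
For T: α = {P}, β = {) (, )}. Rewrite as T → β T' and T' → α T' | ε.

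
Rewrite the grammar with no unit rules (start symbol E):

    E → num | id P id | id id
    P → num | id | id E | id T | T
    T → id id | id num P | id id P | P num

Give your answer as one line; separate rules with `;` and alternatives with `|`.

Unit pairs: P ⇒* {T}.
For every A with A ⇒* B via unit rules, add B's non-unit alternatives to A; then delete every rule of the form X → Y.

E → num | id P id | id id; P → num | id | id E | id T | id id | id num P | id id P | P num; T → id id | id num P | id id P | P num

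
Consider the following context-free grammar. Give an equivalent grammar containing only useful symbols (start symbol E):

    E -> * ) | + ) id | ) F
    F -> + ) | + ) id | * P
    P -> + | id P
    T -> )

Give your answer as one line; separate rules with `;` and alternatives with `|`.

E -> * ) | + ) id | ) F; F -> + ) | + ) id | * P; P -> + | id P

Generating nonterminals: {E, F, P, T}.
Reachable from E after that: {E, F, P}.
Removed useless symbols: {T} and every production mentioning them.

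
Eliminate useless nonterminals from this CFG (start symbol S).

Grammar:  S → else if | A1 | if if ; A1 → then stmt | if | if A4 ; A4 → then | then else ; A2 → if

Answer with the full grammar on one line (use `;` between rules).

Generating nonterminals: {A1, A2, A4, S}.
Reachable from S after that: {A1, A4, S}.
Removed useless symbols: {A2} and every production mentioning them.

S → else if | A1 | if if; A1 → then stmt | if | if A4; A4 → then | then else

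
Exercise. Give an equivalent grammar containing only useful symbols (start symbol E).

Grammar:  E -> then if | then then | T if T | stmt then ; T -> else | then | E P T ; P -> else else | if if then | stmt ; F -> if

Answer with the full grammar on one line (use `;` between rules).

Generating nonterminals: {E, F, P, T}.
Reachable from E after that: {E, P, T}.
Removed useless symbols: {F} and every production mentioning them.

E -> then if | then then | T if T | stmt then; T -> else | then | E P T; P -> else else | if if then | stmt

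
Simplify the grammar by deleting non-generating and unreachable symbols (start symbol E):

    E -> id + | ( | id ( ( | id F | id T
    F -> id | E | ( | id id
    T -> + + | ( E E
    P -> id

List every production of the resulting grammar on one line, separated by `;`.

E -> id + | ( | id ( ( | id F | id T; F -> id | E | ( | id id; T -> + + | ( E E

Generating nonterminals: {E, F, P, T}.
Reachable from E after that: {E, F, T}.
Removed useless symbols: {P} and every production mentioning them.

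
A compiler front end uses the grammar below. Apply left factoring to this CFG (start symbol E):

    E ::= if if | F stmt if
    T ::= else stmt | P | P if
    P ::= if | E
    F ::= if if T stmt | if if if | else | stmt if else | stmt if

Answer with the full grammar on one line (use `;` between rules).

E ::= if if | F stmt if; T ::= else stmt | P T'; P ::= if | E; F ::= else | if if F' | stmt if F''; T' ::= ε | if; F' ::= T stmt | if; F'' ::= else | ε

T has alternatives sharing prefix 'P': factor to T → P T' with T' → ε | if.
F has alternatives sharing prefix 'if if': factor to F → if if F' with F' → T stmt | if.
F has alternatives sharing prefix 'stmt if': factor to F → stmt if F'' with F'' → else | ε.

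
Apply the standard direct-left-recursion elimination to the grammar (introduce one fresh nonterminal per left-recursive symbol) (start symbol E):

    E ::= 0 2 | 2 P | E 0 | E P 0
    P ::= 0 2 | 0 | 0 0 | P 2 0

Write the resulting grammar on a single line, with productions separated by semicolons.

Left recursion appears on E, P.
For E: α = {0, P 0}, β = {0 2, 2 P}. Rewrite as E → β E' and E' → α E' | ε.
For P: α = {2 0}, β = {0 2, 0, 0 0}. Rewrite as P → β P' and P' → α P' | ε.

E ::= 0 2 E' | 2 P E'; P ::= 0 2 P' | 0 P' | 0 0 P'; E' ::= 0 E' | P 0 E' | ε; P' ::= 2 0 P' | ε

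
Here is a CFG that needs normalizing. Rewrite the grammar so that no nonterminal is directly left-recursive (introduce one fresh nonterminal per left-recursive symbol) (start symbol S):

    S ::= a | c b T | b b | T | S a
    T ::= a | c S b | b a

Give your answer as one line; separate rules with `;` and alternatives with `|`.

S ::= a S' | c b T S' | b b S' | T S'; T ::= a | c S b | b a; S' ::= a S' | ε

Left recursion appears on S.
For S: α = {a}, β = {a, c b T, b b, T}. Rewrite as S → β S' and S' → α S' | ε.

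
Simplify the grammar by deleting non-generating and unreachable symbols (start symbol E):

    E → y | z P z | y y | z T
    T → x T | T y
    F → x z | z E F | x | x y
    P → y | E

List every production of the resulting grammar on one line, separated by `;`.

Generating nonterminals: {E, F, P}.
Reachable from E after that: {E, P}.
Removed useless symbols: {F, T} and every production mentioning them.

E → y | z P z | y y; P → y | E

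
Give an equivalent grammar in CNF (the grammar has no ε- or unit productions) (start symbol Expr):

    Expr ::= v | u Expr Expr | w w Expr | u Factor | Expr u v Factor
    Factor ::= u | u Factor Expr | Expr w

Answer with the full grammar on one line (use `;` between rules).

Expr ::= v | X1 Y1 | X2 Y2 | X1 Factor | Expr Y3; Factor ::= u | X1 Y5 | Expr X2; X1 ::= u; X2 ::= w; X3 ::= v; Y1 ::= Expr Expr; Y2 ::= X2 Expr; Y3 ::= X1 Y4; Y4 ::= X3 Factor; Y5 ::= Factor Expr

Introduce a nonterminal for each terminal appearing in a rule of length ≥ 2: X1 → u, X2 → w, X3 → v.
Binarize each right-hand side of length ≥ 3 by chaining fresh nonterminals (Y1, Y2, …): affected rules were Expr → X1 Expr Expr; Expr → X2 X2 Expr; Expr → Expr X1 X3 Factor; Factor → X1 Factor Expr.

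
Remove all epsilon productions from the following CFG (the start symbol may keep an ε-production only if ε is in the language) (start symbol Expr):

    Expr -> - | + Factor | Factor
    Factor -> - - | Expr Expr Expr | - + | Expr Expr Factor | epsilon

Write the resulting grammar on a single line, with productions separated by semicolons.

Expr -> - | + Factor | + | Factor | epsilon; Factor -> - - | Expr Expr Expr | Expr Expr | Expr | - + | Expr Expr Factor | Expr Factor

Nullable nonterminals: {Expr, Factor}.
ε ∈ L(G) since Expr is nullable, so keep Expr → ε.
Expand every rule over subsets of its nullable positions: Expr → + Factor gives + Factor | +. Factor → Expr Expr Expr gives Expr Expr Expr | Expr Expr | Expr. Factor → Expr Expr Factor gives Expr Expr Factor | Expr Factor.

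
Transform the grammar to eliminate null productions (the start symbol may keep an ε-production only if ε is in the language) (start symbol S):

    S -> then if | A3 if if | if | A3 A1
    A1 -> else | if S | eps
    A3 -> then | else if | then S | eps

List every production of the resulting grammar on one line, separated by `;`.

Nullable set = {A1, A3, S}.
ε ∈ L(G) since S is nullable, so keep S → ε.
Add the nullable-subset variants: S → A3 if if gives A3 if if | if if. S → A3 A1 gives A3 A1 | A3 | A1. A1 → if S gives if S | if.

S -> then if | A3 if if | if if | if | A3 A1 | A3 | A1 | ε; A1 -> else | if S | if; A3 -> then | else if | then S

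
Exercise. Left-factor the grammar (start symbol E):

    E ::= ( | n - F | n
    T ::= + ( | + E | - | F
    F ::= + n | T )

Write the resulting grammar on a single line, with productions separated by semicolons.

E has alternatives sharing prefix 'n': factor to E → n E' with E' → - F | ε.
T has alternatives sharing prefix '+': factor to T → + T' with T' → ( | E.

E ::= ( | n E'; T ::= - | F | + T'; F ::= + n | T ); E' ::= - F | ε; T' ::= ( | E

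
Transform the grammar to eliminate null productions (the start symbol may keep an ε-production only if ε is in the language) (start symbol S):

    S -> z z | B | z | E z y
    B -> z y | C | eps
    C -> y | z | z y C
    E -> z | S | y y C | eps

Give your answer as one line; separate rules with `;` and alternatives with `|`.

S -> z z | B | z | E z y | z y | eps; B -> z y | C; C -> y | z | z y C; E -> z | S | y y C

Nullable set = {B, E, S}.
ε ∈ L(G) since S is nullable, so keep S → ε.
Expand every rule over subsets of its nullable positions: S → E z y gives E z y | z y.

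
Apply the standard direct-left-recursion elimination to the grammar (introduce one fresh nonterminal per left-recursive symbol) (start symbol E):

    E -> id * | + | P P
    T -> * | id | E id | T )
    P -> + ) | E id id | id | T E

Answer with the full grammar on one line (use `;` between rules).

E -> id * | + | P P; T -> * T' | id T' | E id T'; P -> + ) | E id id | id | T E; T' -> ) T' | ε

Left recursion appears on T.
For T: α = {)}, β = {*, id, E id}. Rewrite as T → β T' and T' → α T' | ε.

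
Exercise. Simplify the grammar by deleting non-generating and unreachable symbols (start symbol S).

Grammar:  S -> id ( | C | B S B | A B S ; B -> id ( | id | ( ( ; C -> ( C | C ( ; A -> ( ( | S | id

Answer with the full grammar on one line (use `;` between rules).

Generating nonterminals: {A, B, S}.
Reachable from S after that: {A, B, S}.
Removed useless symbols: {C} and every production mentioning them.

S -> id ( | B S B | A B S; B -> id ( | id | ( (; A -> ( ( | S | id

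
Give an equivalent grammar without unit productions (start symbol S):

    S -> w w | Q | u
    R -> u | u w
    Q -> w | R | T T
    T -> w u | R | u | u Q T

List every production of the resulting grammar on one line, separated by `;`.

Unit pairs: Q ⇒* {R}; S ⇒* {Q, R}; T ⇒* {R}.
For every A with A ⇒* B via unit rules, add B's non-unit alternatives to A; then delete every rule of the form X → Y.

S -> u | u w | w w | w | T T; R -> u | u w; Q -> u | u w | w | T T; T -> u | u w | w u | u Q T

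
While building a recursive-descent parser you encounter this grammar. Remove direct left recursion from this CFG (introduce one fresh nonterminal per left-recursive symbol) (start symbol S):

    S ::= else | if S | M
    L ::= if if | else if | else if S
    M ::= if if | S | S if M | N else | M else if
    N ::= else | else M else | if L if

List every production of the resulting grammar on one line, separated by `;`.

M is directly left-recursive.
For M: α = {else if}, β = {if if, S, S if M, N else}. Rewrite as M → β M' and M' → α M' | ε.

S ::= else | if S | M; L ::= if if | else if | else if S; M ::= if if M' | S M' | S if M M' | N else M'; N ::= else | else M else | if L if; M' ::= else if M' | epsilon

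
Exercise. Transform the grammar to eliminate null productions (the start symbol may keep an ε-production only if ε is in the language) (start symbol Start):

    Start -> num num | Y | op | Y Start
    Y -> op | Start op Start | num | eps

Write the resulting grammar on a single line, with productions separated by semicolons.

Nullable nonterminals: {Start, Y}.
ε ∈ L(G) since Start is nullable, so keep Start → ε.
Add the nullable-subset variants: Y → Start op Start gives Start op Start | Start op | op Start.

Start -> num num | Y | op | Y Start | ε; Y -> op | Start op Start | Start op | op Start | num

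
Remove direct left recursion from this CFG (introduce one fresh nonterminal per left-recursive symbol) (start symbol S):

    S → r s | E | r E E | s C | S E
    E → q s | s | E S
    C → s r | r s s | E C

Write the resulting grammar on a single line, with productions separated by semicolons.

S → r s S' | E S' | r E E S' | s C S'; E → q s E' | s E'; C → s r | r s s | E C; S' → E S' | eps; E' → S E' | eps

Left recursion appears on S, E.
For S: α = {E}, β = {r s, E, r E E, s C}. Rewrite as S → β S' and S' → α S' | ε.
For E: α = {S}, β = {q s, s}. Rewrite as E → β E' and E' → α E' | ε.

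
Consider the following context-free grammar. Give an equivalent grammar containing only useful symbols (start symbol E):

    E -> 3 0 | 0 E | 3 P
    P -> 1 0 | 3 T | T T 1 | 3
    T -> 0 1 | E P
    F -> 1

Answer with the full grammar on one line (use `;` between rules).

Generating nonterminals: {E, F, P, T}.
Reachable from E after that: {E, P, T}.
Removed useless symbols: {F} and every production mentioning them.

E -> 3 0 | 0 E | 3 P; P -> 1 0 | 3 T | T T 1 | 3; T -> 0 1 | E P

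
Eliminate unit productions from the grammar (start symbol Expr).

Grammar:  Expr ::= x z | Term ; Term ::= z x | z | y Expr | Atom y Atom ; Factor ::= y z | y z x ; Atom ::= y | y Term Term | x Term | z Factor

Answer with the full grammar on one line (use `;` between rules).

Unit pairs: Expr ⇒* {Term}.
Replace each nonterminal's rules with the union of the non-unit rules of every nonterminal it unit-derives.

Expr ::= z x | z | y Expr | Atom y Atom | x z; Term ::= z x | z | y Expr | Atom y Atom; Factor ::= y z | y z x; Atom ::= y | y Term Term | x Term | z Factor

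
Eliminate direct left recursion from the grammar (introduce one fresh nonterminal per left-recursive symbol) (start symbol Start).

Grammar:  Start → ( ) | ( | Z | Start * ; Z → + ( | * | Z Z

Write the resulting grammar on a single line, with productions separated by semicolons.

Directly left-recursive nonterminals: Start, Z.
For Start: α = {*}, β = {( ), (, Z}. Rewrite as Start → β Start1 and Start1 → α Start1 | ε.
For Z: α = {Z}, β = {+ (, *}. Rewrite as Z → β Z1 and Z1 → α Z1 | ε.

Start → ( ) Start1 | ( Start1 | Z Start1; Z → + ( Z1 | * Z1; Start1 → * Start1 | ε; Z1 → Z Z1 | ε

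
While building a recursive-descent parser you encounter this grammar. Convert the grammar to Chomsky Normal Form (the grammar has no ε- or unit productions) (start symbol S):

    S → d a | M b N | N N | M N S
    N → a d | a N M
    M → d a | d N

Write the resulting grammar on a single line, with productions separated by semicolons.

S → X1 X2 | M Y1 | N N | M Y2; N → X2 X1 | X2 Y3; M → X1 X2 | X1 N; X1 → d; X2 → a; X3 → b; Y1 → X3 N; Y2 → N S; Y3 → N M

Introduce a nonterminal for each terminal appearing in a rule of length ≥ 2: X1 → d, X2 → a, X3 → b.
Binarize each right-hand side of length ≥ 3 by chaining fresh nonterminals (Y1, Y2, …): affected rules were S → M X3 N; S → M N S; N → X2 N M.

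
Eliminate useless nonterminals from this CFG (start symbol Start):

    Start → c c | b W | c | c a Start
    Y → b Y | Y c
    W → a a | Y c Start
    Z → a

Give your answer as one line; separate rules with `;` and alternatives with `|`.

Start → c c | b W | c | c a Start; W → a a

Generating nonterminals: {Start, W, Z}.
Reachable from Start after that: {Start, W}.
Removed useless symbols: {Y, Z} and every production mentioning them.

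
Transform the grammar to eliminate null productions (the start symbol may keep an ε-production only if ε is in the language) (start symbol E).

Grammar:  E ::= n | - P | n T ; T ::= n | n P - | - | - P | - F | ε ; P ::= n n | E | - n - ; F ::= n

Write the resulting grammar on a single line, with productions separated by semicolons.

E ::= n | - P | n T; T ::= n | n P - | - | - P | - F; P ::= n n | E | - n -; F ::= n

The nullable symbols are {T}.
ε ∉ L(G), so no ε-production is kept.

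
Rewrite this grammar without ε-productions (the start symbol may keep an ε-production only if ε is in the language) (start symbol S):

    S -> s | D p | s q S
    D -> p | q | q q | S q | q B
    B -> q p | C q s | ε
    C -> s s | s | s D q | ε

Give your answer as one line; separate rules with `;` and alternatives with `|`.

S -> s | D p | s q S; D -> p | q | q q | S q | q B; B -> q p | C q s | q s; C -> s s | s | s D q

Nullable set = {B, C}.
ε ∉ L(G), so no ε-production is kept.
Add the nullable-subset variants: B → C q s gives C q s | q s.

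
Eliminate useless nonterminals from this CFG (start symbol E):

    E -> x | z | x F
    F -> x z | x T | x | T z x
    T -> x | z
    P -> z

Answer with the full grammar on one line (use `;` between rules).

Generating nonterminals: {E, F, P, T}.
Reachable from E after that: {E, F, T}.
Removed useless symbols: {P} and every production mentioning them.

E -> x | z | x F; F -> x z | x T | x | T z x; T -> x | z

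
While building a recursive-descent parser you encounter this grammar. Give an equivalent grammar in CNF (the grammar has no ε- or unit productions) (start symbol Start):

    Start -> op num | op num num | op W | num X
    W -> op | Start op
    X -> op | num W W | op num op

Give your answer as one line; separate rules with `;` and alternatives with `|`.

Start -> X1 X2 | X1 Y1 | X1 W | X2 X; W -> op | Start X1; X -> op | X2 Y2 | X1 Y3; X1 -> op; X2 -> num; Y1 -> X2 X2; Y2 -> W W; Y3 -> X2 X1

Introduce a nonterminal for each terminal appearing in a rule of length ≥ 2: X1 → op, X2 → num.
Binarize each right-hand side of length ≥ 3 by chaining fresh nonterminals (Y1, Y2, …): affected rules were Start → X1 X2 X2; X → X2 W W; X → X1 X2 X1.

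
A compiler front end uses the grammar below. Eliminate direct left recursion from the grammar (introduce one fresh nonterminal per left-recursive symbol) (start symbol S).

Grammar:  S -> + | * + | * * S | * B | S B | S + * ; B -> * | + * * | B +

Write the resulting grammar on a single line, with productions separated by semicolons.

S, B are directly left-recursive.
For S: α = {B, + *}, β = {+, * +, * * S, * B}. Rewrite as S → β S' and S' → α S' | ε.
For B: α = {+}, β = {*, + * *}. Rewrite as B → β B' and B' → α B' | ε.

S -> + S' | * + S' | * * S S' | * B S'; B -> * B' | + * * B'; S' -> B S' | + * S' | epsilon; B' -> + B' | epsilon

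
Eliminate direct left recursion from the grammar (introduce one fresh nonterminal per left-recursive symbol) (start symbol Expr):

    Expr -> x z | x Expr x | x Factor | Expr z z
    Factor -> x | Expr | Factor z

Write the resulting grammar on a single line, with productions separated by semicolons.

Expr -> x z Expr1 | x Expr x Expr1 | x Factor Expr1; Factor -> x Factor1 | Expr Factor1; Expr1 -> z z Expr1 | ε; Factor1 -> z Factor1 | ε

Left recursion appears on Expr, Factor.
For Expr: α = {z z}, β = {x z, x Expr x, x Factor}. Rewrite as Expr → β Expr1 and Expr1 → α Expr1 | ε.
For Factor: α = {z}, β = {x, Expr}. Rewrite as Factor → β Factor1 and Factor1 → α Factor1 | ε.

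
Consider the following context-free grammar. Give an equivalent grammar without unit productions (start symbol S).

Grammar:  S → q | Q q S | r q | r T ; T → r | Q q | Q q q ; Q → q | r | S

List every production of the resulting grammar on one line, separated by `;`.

S → q | Q q S | r q | r T; T → r | Q q | Q q q; Q → q | Q q S | r q | r T | r

Unit pairs: Q ⇒* {S}.
For each unit pair (A, B), copy every non-unit production of B to A, then drop all unit productions.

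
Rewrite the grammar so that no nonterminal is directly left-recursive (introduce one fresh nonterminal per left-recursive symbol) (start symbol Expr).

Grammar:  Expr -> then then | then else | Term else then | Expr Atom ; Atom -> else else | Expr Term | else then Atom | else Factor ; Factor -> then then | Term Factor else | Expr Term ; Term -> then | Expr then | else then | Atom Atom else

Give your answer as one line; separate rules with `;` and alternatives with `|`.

Expr -> then then Expr1 | then else Expr1 | Term else then Expr1; Atom -> else else | Expr Term | else then Atom | else Factor; Factor -> then then | Term Factor else | Expr Term; Term -> then | Expr then | else then | Atom Atom else; Expr1 -> Atom Expr1 | ε

Expr is directly left-recursive.
For Expr: α = {Atom}, β = {then then, then else, Term else then}. Rewrite as Expr → β Expr1 and Expr1 → α Expr1 | ε.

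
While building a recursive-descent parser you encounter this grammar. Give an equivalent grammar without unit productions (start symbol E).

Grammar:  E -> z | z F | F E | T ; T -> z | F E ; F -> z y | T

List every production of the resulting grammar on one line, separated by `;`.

E -> z | z F | F E; T -> z | F E; F -> z y | z | F E

Unit pairs: E ⇒* {T}; F ⇒* {T}.
For every A with A ⇒* B via unit rules, add B's non-unit alternatives to A; then delete every rule of the form X → Y.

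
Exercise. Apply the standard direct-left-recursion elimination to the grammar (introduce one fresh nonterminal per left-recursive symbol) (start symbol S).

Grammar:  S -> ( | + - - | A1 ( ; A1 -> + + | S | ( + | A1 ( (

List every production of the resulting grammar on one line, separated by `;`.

S -> ( | + - - | A1 (; A1 -> + + A1' | S A1' | ( + A1'; A1' -> ( ( A1' | ε

Left recursion appears on A1.
For A1: α = {( (}, β = {+ +, S, ( +}. Rewrite as A1 → β A1' and A1' → α A1' | ε.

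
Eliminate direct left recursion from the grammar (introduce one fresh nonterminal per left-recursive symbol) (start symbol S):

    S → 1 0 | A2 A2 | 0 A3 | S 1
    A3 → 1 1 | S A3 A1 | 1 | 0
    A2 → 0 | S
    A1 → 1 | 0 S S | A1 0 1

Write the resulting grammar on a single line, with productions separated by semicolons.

S → 1 0 S' | A2 A2 S' | 0 A3 S'; A3 → 1 1 | S A3 A1 | 1 | 0; A2 → 0 | S; A1 → 1 A1' | 0 S S A1'; S' → 1 S' | ε; A1' → 0 1 A1' | ε

Left recursion appears on S, A1.
For S: α = {1}, β = {1 0, A2 A2, 0 A3}. Rewrite as S → β S' and S' → α S' | ε.
For A1: α = {0 1}, β = {1, 0 S S}. Rewrite as A1 → β A1' and A1' → α A1' | ε.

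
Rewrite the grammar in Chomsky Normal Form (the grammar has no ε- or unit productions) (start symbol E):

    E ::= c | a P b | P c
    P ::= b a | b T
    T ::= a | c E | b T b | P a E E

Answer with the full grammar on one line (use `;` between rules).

Introduce a nonterminal for each terminal appearing in a rule of length ≥ 2: X1 → a, X2 → b, X3 → c.
Binarize each right-hand side of length ≥ 3 by chaining fresh nonterminals (Y1, Y2, …): affected rules were E → X1 P X2; T → X2 T X2; T → P X1 E E.

E ::= c | X1 Y1 | P X3; P ::= X2 X1 | X2 T; T ::= a | X3 E | X2 Y2 | P Y3; X1 ::= a; X2 ::= b; X3 ::= c; Y1 ::= P X2; Y2 ::= T X2; Y3 ::= X1 Y4; Y4 ::= E E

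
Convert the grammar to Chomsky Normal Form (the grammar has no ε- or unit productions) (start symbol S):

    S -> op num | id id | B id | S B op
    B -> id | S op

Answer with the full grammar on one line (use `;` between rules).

S -> X1 X2 | X3 X3 | B X3 | S Y1; B -> id | S X1; X1 -> op; X2 -> num; X3 -> id; Y1 -> B X1

Introduce a nonterminal for each terminal appearing in a rule of length ≥ 2: X1 → op, X2 → num, X3 → id.
Binarize each right-hand side of length ≥ 3 by chaining fresh nonterminals (Y1, Y2, …): affected rules were S → S B X1.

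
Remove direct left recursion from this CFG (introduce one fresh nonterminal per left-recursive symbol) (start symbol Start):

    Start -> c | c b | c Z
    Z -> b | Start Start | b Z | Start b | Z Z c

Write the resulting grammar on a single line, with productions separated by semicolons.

Start -> c | c b | c Z; Z -> b Z1 | Start Start Z1 | b Z Z1 | Start b Z1; Z1 -> Z c Z1 | epsilon

Directly left-recursive nonterminal: Z.
For Z: α = {Z c}, β = {b, Start Start, b Z, Start b}. Rewrite as Z → β Z1 and Z1 → α Z1 | ε.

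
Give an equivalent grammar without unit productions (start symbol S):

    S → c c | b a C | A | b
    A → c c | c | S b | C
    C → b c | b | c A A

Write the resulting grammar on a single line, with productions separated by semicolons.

Unit pairs: A ⇒* {C}; S ⇒* {A, C}.
For each unit pair (A, B), copy every non-unit production of B to A, then drop all unit productions.

S → b c | b | c A A | c c | b a C | c | S b; A → b c | b | c A A | c c | c | S b; C → b c | b | c A A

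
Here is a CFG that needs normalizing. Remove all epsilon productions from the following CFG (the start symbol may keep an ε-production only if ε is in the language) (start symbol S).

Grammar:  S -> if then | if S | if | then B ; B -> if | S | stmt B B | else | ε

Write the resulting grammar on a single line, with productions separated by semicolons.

Nullable set = {B}.
ε ∉ L(G), so no ε-production is kept.
Expand every rule over subsets of its nullable positions: S → then B gives then B | then. B → stmt B B gives stmt B B | stmt B | stmt.

S -> if then | if S | if | then B | then; B -> if | S | stmt B B | stmt B | stmt | else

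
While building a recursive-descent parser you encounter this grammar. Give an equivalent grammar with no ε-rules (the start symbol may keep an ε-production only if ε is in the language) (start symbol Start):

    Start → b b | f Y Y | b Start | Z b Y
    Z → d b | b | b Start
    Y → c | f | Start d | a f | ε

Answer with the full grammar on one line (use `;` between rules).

Start → b b | f Y Y | f Y | f | b Start | Z b Y | Z b; Z → d b | b | b Start; Y → c | f | Start d | a f

Nullable nonterminals: {Y}.
ε ∉ L(G), so no ε-production is kept.
Expand every rule over subsets of its nullable positions: Start → f Y Y gives f Y Y | f Y | f. Start → Z b Y gives Z b Y | Z b.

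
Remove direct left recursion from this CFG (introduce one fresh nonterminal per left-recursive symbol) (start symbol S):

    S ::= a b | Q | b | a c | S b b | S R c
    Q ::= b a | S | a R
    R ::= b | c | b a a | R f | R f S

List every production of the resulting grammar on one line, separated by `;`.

S ::= a b S' | Q S' | b S' | a c S'; Q ::= b a | S | a R; R ::= b R' | c R' | b a a R'; S' ::= b b S' | R c S' | eps; R' ::= f R' | f S R' | eps

Directly left-recursive nonterminals: S, R.
For S: α = {b b, R c}, β = {a b, Q, b, a c}. Rewrite as S → β S' and S' → α S' | ε.
For R: α = {f, f S}, β = {b, c, b a a}. Rewrite as R → β R' and R' → α R' | ε.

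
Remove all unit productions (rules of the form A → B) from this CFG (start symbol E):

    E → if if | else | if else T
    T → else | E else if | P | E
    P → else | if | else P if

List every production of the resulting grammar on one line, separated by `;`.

E → if if | else | if else T; T → if if | else | if else T | if | else P if | E else if; P → else | if | else P if

Unit pairs: T ⇒* {E, P}.
Replace each nonterminal's rules with the union of the non-unit rules of every nonterminal it unit-derives.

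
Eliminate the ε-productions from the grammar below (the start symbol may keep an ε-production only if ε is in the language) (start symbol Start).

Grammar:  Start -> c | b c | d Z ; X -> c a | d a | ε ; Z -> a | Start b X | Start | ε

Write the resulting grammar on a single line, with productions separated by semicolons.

Start -> c | b c | d Z | d; X -> c a | d a; Z -> a | Start b X | Start b | Start

The nullable symbols are {X, Z}.
ε ∉ L(G), so no ε-production is kept.
Expand every rule over subsets of its nullable positions: Start → d Z gives d Z | d. Z → Start b X gives Start b X | Start b.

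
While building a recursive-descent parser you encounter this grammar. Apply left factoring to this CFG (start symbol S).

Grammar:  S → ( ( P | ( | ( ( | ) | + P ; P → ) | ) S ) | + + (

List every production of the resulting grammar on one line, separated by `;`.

S has alternatives sharing prefix '(': factor to S → ( S' with S' → ( P | ε | (.
P has alternatives sharing prefix ')': factor to P → ) P' with P' → ε | S ).
S' has alternatives sharing prefix '(': factor to S' → ( S'' with S'' → P | ε.

S → ) | + P | ( S'; P → + + ( | ) P'; S' → epsilon | ( S''; P' → epsilon | S ); S'' → P | epsilon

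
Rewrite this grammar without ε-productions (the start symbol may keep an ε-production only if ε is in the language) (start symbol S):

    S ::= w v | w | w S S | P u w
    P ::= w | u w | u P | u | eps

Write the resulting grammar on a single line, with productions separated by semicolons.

Nullable nonterminals: {P}.
ε ∉ L(G), so no ε-production is kept.
Expand every rule over subsets of its nullable positions: S → P u w gives P u w | u w. P → u P gives u P | u.

S ::= w v | w | w S S | P u w | u w; P ::= w | u w | u P | u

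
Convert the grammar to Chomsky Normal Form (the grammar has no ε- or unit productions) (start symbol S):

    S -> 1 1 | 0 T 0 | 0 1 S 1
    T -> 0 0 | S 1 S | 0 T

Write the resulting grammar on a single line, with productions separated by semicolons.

Introduce a nonterminal for each terminal appearing in a rule of length ≥ 2: X1 → 1, X2 → 0.
Binarize each right-hand side of length ≥ 3 by chaining fresh nonterminals (Y1, Y2, …): affected rules were S → X2 T X2; S → X2 X1 S X1; T → S X1 S.

S -> X1 X1 | X2 Y1 | X2 Y2; T -> X2 X2 | S Y4 | X2 T; X1 -> 1; X2 -> 0; Y1 -> T X2; Y2 -> X1 Y3; Y3 -> S X1; Y4 -> X1 S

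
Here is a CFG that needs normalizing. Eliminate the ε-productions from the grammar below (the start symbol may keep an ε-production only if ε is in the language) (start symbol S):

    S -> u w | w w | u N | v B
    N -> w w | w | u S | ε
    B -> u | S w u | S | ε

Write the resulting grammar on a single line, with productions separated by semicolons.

Nullable nonterminals: {B, N}.
ε ∉ L(G), so no ε-production is kept.
Expand every rule over subsets of its nullable positions: S → u N gives u N | u. S → v B gives v B | v.

S -> u w | w w | u N | u | v B | v; N -> w w | w | u S; B -> u | S w u | S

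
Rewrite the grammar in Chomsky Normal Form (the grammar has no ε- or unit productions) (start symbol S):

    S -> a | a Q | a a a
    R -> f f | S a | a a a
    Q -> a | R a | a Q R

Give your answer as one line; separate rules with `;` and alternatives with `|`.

Introduce a nonterminal for each terminal appearing in a rule of length ≥ 2: X1 → a, X2 → f.
Binarize each right-hand side of length ≥ 3 by chaining fresh nonterminals (Y1, Y2, …): affected rules were S → X1 X1 X1; R → X1 X1 X1; Q → X1 Q R.

S -> a | X1 Q | X1 Y1; R -> X2 X2 | S X1 | X1 Y2; Q -> a | R X1 | X1 Y3; X1 -> a; X2 -> f; Y1 -> X1 X1; Y2 -> X1 X1; Y3 -> Q R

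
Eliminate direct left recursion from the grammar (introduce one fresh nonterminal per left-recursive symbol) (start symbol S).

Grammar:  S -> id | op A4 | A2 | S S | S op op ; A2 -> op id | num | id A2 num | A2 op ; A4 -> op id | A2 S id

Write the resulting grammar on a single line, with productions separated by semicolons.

Directly left-recursive nonterminals: S, A2.
For S: α = {S, op op}, β = {id, op A4, A2}. Rewrite as S → β S' and S' → α S' | ε.
For A2: α = {op}, β = {op id, num, id A2 num}. Rewrite as A2 → β A2' and A2' → α A2' | ε.

S -> id S' | op A4 S' | A2 S'; A2 -> op id A2' | num A2' | id A2 num A2'; A4 -> op id | A2 S id; S' -> S S' | op op S' | ε; A2' -> op A2' | ε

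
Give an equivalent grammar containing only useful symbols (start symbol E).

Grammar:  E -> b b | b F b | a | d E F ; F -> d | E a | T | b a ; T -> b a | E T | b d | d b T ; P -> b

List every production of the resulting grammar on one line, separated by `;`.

Generating nonterminals: {E, F, P, T}.
Reachable from E after that: {E, F, T}.
Removed useless symbols: {P} and every production mentioning them.

E -> b b | b F b | a | d E F; F -> d | E a | T | b a; T -> b a | E T | b d | d b T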